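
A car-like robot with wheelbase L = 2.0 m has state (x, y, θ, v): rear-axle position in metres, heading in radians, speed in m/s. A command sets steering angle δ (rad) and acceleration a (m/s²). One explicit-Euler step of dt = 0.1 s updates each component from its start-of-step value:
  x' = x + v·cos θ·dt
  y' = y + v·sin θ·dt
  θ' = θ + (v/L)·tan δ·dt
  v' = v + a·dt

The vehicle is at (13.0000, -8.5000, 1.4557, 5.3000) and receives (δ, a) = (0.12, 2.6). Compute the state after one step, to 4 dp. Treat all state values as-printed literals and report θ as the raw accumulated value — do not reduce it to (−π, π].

x' = 13.0000 + 5.3000·cos(1.4557)·0.1 = 13.0609
y' = -8.5000 + 5.3000·sin(1.4557)·0.1 = -7.9735
θ' = 1.4557 + (5.3000/2.0)·tan(0.12)·0.1 = 1.4877
v' = 5.3000 + 2.6000·0.1 = 5.5600

(13.0609, -7.9735, 1.4877, 5.5600)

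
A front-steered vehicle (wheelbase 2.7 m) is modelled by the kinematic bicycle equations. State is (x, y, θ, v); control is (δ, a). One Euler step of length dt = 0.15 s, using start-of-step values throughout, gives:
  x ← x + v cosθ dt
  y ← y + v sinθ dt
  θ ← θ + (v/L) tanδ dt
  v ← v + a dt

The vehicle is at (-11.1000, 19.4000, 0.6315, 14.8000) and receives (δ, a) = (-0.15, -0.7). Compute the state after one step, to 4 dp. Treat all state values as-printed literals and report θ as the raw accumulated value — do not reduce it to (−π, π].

(-9.3081, 20.7106, 0.5072, 14.6950)

x' = -11.1000 + 14.8000·cos(0.6315)·0.15 = -9.3081
y' = 19.4000 + 14.8000·sin(0.6315)·0.15 = 20.7106
θ' = 0.6315 + (14.8000/2.7)·tan(-0.15)·0.15 = 0.5072
v' = 14.8000 − 0.7000·0.15 = 14.6950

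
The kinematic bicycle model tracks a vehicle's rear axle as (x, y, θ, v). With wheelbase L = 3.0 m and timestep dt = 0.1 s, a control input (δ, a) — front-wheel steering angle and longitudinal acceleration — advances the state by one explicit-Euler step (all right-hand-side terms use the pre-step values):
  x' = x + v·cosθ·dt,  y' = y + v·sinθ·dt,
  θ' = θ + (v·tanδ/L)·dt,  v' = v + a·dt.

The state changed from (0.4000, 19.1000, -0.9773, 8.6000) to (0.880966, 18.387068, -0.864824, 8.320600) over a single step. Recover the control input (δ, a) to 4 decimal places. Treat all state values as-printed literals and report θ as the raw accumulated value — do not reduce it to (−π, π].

δ = 0.3739, a = -2.7940

a = (v'−v)/dt = (-0.279400)/0.1 = -2.7940
Δθ = θ'−θ = 0.112476;  (v·dt/L) = 8.6000·0.1/3.0 = 0.286667
tan δ = Δθ·L/(v·dt) = 0.392358  →  δ = 0.3739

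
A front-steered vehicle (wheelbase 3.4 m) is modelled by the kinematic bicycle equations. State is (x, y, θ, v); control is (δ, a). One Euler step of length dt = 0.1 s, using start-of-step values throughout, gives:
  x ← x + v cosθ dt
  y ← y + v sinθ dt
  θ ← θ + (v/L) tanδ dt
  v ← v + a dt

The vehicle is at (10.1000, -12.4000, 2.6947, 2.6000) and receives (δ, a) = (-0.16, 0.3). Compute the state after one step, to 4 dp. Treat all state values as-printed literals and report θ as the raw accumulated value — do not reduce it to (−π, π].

x' = 10.1000 + 2.6000·cos(2.6947)·0.1 = 9.8655
y' = -12.4000 + 2.6000·sin(2.6947)·0.1 = -12.2876
θ' = 2.6947 + (2.6000/3.4)·tan(-0.16)·0.1 = 2.6824
v' = 2.6000 + 0.3000·0.1 = 2.6300

(9.8655, -12.2876, 2.6824, 2.6300)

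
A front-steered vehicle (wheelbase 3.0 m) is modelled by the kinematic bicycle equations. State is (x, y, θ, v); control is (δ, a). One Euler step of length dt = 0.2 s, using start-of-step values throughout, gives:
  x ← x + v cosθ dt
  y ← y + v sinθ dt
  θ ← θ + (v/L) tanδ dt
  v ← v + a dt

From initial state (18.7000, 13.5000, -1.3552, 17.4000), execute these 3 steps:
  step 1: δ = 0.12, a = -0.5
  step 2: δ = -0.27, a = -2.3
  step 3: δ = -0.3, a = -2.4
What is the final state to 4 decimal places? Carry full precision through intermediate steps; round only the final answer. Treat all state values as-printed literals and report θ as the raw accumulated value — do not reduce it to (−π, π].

after step 1 (δ=0.12, a=-0.5): (19.444476, 10.100565, -1.215328, 17.300000)
after step 2 (δ=-0.27, a=-2.3): (20.648658, 6.856872, -1.534522, 16.840000)
after step 3 (δ=-0.3, a=-2.4): (20.770802, 3.491088, -1.881804, 16.360000)

(20.7708, 3.4911, -1.8818, 16.3600)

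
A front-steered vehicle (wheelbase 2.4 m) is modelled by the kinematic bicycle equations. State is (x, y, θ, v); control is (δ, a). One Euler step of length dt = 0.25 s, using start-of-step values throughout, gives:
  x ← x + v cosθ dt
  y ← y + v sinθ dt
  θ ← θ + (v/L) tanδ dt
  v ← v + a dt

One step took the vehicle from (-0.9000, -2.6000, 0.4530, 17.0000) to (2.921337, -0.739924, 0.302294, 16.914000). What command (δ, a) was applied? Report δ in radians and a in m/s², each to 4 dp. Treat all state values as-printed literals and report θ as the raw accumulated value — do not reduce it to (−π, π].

a = (v'−v)/dt = (-0.086000)/0.25 = -0.3440
Δθ = θ'−θ = -0.150706;  (v·dt/L) = 17.0000·0.25/2.4 = 1.770833
tan δ = Δθ·L/(v·dt) = -0.085105  →  δ = -0.0849

δ = -0.0849, a = -0.3440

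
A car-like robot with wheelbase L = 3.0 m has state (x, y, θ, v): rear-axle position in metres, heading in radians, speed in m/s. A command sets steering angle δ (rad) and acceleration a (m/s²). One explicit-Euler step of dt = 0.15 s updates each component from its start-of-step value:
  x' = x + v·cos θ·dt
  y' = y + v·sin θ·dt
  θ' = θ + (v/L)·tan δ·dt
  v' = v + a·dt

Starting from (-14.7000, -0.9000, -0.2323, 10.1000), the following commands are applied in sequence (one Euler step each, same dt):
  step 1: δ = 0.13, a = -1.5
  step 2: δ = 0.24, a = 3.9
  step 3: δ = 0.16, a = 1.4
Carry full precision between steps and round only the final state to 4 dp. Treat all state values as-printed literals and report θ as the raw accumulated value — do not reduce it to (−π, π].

after step 1 (δ=0.13, a=-1.5): (-13.225694, -1.248778, -0.166278, 9.875000)
after step 2 (δ=0.24, a=3.9): (-11.764874, -1.493943, -0.045449, 10.460000)
after step 3 (δ=0.16, a=1.4): (-10.197494, -1.565228, 0.038953, 10.670000)

(-10.1975, -1.5652, 0.0390, 10.6700)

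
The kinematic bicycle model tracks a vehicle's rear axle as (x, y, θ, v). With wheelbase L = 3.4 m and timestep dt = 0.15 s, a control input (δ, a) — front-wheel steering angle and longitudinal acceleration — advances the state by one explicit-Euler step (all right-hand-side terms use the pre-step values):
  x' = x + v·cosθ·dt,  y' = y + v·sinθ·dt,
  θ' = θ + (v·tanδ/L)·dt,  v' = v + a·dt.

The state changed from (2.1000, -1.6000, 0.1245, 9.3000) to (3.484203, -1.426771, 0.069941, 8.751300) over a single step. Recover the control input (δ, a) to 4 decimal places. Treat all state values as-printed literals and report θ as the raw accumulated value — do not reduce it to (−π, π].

a = (v'−v)/dt = (-0.548700)/0.15 = -3.6580
Δθ = θ'−θ = -0.054559;  (v·dt/L) = 9.3000·0.15/3.4 = 0.410294
tan δ = Δθ·L/(v·dt) = -0.132975  →  δ = -0.1322

δ = -0.1322, a = -3.6580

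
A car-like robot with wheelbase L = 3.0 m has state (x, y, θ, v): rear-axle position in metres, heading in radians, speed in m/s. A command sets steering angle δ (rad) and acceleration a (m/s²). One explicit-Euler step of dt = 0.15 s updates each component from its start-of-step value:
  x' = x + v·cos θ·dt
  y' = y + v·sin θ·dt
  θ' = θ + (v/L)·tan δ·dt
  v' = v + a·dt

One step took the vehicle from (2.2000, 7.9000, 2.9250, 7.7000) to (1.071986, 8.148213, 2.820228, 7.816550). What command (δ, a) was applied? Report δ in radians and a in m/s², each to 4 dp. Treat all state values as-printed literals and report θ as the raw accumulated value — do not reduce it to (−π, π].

δ = -0.2657, a = 0.7770

a = (v'−v)/dt = (0.116550)/0.15 = 0.7770
Δθ = θ'−θ = -0.104772;  (v·dt/L) = 7.7000·0.15/3.0 = 0.385000
tan δ = Δθ·L/(v·dt) = -0.272135  →  δ = -0.2657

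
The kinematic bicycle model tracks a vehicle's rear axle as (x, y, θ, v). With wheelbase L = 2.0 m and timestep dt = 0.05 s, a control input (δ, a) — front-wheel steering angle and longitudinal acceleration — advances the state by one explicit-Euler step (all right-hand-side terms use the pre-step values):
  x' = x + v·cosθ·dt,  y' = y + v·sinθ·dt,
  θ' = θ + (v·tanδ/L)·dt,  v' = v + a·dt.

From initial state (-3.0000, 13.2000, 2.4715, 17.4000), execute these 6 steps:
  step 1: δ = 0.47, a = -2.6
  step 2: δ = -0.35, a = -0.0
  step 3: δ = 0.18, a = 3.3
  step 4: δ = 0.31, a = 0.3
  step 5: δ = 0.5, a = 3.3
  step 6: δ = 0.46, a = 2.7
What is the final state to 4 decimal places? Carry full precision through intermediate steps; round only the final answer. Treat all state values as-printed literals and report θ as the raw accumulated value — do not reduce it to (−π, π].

(-7.6004, 15.5092, 3.2096, 17.7500)

after step 1 (δ=0.47, a=-2.6): (-3.681875, 13.740321, 2.692465, 17.270000)
after step 2 (δ=-0.35, a=-0.0): (-4.459738, 14.115235, 2.534864, 17.270000)
after step 3 (δ=0.18, a=3.3): (-5.169119, 14.607588, 2.613429, 17.435000)
after step 4 (δ=0.31, a=0.3): (-5.922079, 15.046905, 2.753052, 17.450000)
after step 5 (δ=0.5, a=3.3): (-6.729546, 15.377441, 2.991377, 17.615000)
after step 6 (δ=0.46, a=2.7): (-7.600377, 15.509246, 3.209560, 17.750000)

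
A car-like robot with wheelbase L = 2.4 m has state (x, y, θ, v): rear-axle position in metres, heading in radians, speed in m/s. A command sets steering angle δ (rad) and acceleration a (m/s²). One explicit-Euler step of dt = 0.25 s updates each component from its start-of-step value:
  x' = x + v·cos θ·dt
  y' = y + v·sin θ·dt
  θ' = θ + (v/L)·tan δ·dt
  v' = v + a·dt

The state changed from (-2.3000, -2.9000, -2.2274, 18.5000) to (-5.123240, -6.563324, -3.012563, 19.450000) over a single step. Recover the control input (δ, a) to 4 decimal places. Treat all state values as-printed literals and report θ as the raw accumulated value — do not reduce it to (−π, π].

a = (v'−v)/dt = (0.950000)/0.25 = 3.8000
Δθ = θ'−θ = -0.785163;  (v·dt/L) = 18.5000·0.25/2.4 = 1.927083
tan δ = Δθ·L/(v·dt) = -0.407436  →  δ = -0.3869

δ = -0.3869, a = 3.8000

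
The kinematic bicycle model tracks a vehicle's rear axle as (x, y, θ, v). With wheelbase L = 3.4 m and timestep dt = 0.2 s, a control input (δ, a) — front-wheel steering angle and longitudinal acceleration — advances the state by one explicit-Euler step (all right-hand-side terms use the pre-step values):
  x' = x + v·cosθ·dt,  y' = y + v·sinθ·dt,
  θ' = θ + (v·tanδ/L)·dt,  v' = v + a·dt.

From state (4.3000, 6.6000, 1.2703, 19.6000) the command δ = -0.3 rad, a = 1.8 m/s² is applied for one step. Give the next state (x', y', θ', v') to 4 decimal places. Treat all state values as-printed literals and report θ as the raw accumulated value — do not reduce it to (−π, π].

x' = 4.3000 + 19.6000·cos(1.2703)·0.2 = 5.4603
y' = 6.6000 + 19.6000·sin(1.2703)·0.2 = 10.3443
θ' = 1.2703 + (19.6000/3.4)·tan(-0.3)·0.2 = 0.9137
v' = 19.6000 + 1.8000·0.2 = 19.9600

(5.4603, 10.3443, 0.9137, 19.9600)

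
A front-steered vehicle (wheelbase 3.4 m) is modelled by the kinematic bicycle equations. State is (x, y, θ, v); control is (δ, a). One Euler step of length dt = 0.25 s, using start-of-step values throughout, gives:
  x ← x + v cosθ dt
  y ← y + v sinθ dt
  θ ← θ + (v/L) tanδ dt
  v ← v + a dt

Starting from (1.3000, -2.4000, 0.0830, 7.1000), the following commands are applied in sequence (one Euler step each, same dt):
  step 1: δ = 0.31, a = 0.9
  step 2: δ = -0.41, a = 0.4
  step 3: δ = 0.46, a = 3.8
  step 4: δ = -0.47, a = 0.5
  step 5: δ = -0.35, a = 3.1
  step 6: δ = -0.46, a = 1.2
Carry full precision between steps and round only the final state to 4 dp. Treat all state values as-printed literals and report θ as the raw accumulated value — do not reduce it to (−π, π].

(13.0759, -1.8165, -0.5922, 9.5750)

after step 1 (δ=0.31, a=0.9): (3.068890, -2.252844, 0.250230, 7.325000)
after step 2 (δ=-0.41, a=0.4): (4.843106, -1.799378, 0.016136, 7.425000)
after step 3 (δ=0.46, a=3.8): (6.699115, -1.769426, 0.286629, 8.375000)
after step 4 (δ=-0.47, a=0.5): (8.707444, -1.177480, -0.026181, 8.500000)
after step 5 (δ=-0.35, a=3.1): (10.831716, -1.233107, -0.254323, 9.275000)
after step 6 (δ=-0.46, a=1.2): (13.075881, -1.816483, -0.592212, 9.575000)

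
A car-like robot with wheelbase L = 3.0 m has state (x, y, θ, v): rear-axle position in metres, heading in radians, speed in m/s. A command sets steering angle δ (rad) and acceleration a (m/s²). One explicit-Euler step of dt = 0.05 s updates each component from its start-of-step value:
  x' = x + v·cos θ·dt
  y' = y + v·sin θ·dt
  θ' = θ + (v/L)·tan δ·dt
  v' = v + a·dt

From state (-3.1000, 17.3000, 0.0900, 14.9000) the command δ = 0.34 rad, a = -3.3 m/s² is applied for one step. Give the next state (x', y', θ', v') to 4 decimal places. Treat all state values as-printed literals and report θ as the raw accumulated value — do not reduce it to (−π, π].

x' = -3.1000 + 14.9000·cos(0.0900)·0.05 = -2.3580
y' = 17.3000 + 14.9000·sin(0.0900)·0.05 = 17.3670
θ' = 0.0900 + (14.9000/3.0)·tan(0.34)·0.05 = 0.1778
v' = 14.9000 − 3.3000·0.05 = 14.7350

(-2.3580, 17.3670, 0.1778, 14.7350)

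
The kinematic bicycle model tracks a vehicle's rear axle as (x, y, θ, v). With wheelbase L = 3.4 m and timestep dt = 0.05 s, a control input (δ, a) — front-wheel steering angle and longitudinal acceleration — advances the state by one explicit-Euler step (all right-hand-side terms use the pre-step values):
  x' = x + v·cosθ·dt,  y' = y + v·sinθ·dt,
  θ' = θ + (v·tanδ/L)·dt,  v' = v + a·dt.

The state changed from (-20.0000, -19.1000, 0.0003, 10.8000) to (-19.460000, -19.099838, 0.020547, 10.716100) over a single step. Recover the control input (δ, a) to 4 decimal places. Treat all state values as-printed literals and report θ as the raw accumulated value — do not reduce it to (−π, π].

a = (v'−v)/dt = (-0.083900)/0.05 = -1.6780
Δθ = θ'−θ = 0.020247;  (v·dt/L) = 10.8000·0.05/3.4 = 0.158824
tan δ = Δθ·L/(v·dt) = 0.127481  →  δ = 0.1268

δ = 0.1268, a = -1.6780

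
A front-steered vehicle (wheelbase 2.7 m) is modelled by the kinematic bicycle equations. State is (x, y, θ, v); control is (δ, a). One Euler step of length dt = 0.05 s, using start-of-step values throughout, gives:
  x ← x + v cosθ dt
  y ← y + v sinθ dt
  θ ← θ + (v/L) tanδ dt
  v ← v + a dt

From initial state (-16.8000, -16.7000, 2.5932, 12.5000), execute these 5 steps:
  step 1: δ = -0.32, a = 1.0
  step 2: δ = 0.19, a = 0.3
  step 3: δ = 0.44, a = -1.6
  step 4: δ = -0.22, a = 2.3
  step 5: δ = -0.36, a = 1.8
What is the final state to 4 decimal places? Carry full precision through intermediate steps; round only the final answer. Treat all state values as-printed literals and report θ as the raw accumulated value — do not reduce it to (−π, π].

(-19.4698, -15.0648, 2.5312, 12.6900)

after step 1 (δ=-0.32, a=1.0): (-17.333352, -16.374177, 2.516489, 12.550000)
after step 2 (δ=0.19, a=0.3): (-17.842194, -16.006976, 2.561186, 12.565000)
after step 3 (δ=0.44, a=-1.6): (-18.367561, -15.662467, 2.670730, 12.485000)
after step 4 (δ=-0.22, a=2.3): (-18.923879, -15.379272, 2.619028, 12.600000)
after step 5 (δ=-0.36, a=1.8): (-19.469800, -15.064837, 2.531201, 12.690000)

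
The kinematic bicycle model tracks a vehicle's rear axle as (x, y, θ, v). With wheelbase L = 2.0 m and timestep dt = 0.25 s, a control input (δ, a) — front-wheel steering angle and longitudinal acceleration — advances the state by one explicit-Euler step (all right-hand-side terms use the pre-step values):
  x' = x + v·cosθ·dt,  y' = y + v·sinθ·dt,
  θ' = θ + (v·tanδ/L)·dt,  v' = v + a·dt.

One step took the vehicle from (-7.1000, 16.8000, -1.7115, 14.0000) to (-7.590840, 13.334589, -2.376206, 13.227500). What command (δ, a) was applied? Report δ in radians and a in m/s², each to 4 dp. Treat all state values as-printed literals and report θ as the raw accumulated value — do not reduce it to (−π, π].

δ = -0.3630, a = -3.0900

a = (v'−v)/dt = (-0.772500)/0.25 = -3.0900
Δθ = θ'−θ = -0.664706;  (v·dt/L) = 14.0000·0.25/2.0 = 1.750000
tan δ = Δθ·L/(v·dt) = -0.379832  →  δ = -0.3630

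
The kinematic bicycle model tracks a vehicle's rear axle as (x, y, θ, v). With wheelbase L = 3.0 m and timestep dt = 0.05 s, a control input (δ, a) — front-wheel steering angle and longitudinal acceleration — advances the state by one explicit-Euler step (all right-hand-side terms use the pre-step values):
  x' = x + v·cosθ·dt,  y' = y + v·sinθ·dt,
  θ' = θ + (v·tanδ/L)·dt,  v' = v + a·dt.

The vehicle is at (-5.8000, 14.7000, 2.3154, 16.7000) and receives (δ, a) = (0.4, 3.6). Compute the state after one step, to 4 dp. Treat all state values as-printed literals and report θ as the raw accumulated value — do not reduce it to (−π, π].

(-6.3659, 15.3140, 2.4331, 16.8800)

x' = -5.8000 + 16.7000·cos(2.3154)·0.05 = -6.3659
y' = 14.7000 + 16.7000·sin(2.3154)·0.05 = 15.3140
θ' = 2.3154 + (16.7000/3.0)·tan(0.4)·0.05 = 2.4331
v' = 16.7000 + 3.6000·0.05 = 16.8800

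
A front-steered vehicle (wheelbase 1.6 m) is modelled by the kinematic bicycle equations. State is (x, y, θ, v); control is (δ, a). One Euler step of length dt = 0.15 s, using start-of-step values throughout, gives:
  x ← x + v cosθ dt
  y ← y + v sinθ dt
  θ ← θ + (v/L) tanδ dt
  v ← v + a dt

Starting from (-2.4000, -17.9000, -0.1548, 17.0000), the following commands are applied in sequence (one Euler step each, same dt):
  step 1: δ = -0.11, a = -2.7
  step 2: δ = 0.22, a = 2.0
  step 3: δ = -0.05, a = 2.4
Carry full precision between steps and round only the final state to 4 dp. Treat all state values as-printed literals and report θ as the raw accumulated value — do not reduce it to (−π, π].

after step 1 (δ=-0.11, a=-2.7): (0.119508, -18.293165, -0.330823, 16.595000)
after step 2 (δ=0.22, a=2.0): (2.473779, -19.101727, 0.017080, 16.895000)
after step 3 (δ=-0.05, a=2.4): (5.007660, -19.058445, -0.062182, 17.255000)

(5.0077, -19.0584, -0.0622, 17.2550)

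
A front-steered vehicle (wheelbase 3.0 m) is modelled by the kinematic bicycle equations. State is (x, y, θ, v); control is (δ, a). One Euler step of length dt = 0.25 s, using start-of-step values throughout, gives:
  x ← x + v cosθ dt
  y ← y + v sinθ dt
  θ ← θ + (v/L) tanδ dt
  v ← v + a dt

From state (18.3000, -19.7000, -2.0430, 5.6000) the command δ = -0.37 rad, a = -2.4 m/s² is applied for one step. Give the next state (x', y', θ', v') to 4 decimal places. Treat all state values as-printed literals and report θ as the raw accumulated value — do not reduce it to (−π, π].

(17.6632, -20.9468, -2.2240, 5.0000)

x' = 18.3000 + 5.6000·cos(-2.0430)·0.25 = 17.6632
y' = -19.7000 + 5.6000·sin(-2.0430)·0.25 = -20.9468
θ' = -2.0430 + (5.6000/3.0)·tan(-0.37)·0.25 = -2.2240
v' = 5.6000 − 2.4000·0.25 = 5.0000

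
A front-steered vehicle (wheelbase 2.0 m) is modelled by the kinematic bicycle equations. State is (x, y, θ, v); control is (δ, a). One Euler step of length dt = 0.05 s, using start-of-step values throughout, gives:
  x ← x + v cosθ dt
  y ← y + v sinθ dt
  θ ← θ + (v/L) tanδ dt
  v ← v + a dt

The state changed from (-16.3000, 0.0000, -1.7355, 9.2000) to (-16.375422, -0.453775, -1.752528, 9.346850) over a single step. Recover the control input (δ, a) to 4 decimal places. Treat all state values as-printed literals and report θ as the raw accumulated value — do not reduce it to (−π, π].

a = (v'−v)/dt = (0.146850)/0.05 = 2.9370
Δθ = θ'−θ = -0.017028;  (v·dt/L) = 9.2000·0.05/2.0 = 0.230000
tan δ = Δθ·L/(v·dt) = -0.074035  →  δ = -0.0739

δ = -0.0739, a = 2.9370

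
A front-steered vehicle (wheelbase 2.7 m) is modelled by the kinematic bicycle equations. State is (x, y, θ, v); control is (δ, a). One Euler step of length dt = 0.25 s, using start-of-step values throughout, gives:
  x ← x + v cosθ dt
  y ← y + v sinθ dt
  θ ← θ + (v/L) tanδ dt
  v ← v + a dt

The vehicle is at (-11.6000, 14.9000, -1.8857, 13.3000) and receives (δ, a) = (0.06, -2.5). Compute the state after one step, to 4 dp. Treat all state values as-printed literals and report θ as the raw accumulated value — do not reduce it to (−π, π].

(-12.6298, 11.7385, -1.8117, 12.6750)

x' = -11.6000 + 13.3000·cos(-1.8857)·0.25 = -12.6298
y' = 14.9000 + 13.3000·sin(-1.8857)·0.25 = 11.7385
θ' = -1.8857 + (13.3000/2.7)·tan(0.06)·0.25 = -1.8117
v' = 13.3000 − 2.5000·0.25 = 12.6750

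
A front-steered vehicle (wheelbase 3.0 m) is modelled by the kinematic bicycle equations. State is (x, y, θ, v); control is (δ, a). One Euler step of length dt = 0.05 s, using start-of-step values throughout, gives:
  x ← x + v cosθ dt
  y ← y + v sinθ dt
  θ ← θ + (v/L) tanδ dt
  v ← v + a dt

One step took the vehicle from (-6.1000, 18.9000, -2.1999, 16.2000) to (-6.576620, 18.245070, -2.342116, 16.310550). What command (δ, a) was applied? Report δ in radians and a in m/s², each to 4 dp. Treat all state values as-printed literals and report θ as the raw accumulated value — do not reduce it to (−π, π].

δ = -0.4848, a = 2.2110

a = (v'−v)/dt = (0.110550)/0.05 = 2.2110
Δθ = θ'−θ = -0.142216;  (v·dt/L) = 16.2000·0.05/3.0 = 0.270000
tan δ = Δθ·L/(v·dt) = -0.526726  →  δ = -0.4848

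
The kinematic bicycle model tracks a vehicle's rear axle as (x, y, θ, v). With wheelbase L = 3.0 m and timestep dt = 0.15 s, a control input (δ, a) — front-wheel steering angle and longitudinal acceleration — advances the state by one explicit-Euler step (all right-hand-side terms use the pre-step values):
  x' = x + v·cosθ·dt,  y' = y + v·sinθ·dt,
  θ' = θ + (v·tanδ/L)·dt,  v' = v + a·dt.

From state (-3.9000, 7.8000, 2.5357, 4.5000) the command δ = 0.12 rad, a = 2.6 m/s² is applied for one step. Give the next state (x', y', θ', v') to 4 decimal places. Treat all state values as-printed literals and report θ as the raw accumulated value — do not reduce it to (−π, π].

x' = -3.9000 + 4.5000·cos(2.5357)·0.15 = -4.4548
y' = 7.8000 + 4.5000·sin(2.5357)·0.15 = 8.1844
θ' = 2.5357 + (4.5000/3.0)·tan(0.12)·0.15 = 2.5628
v' = 4.5000 + 2.6000·0.15 = 4.8900

(-4.4548, 8.1844, 2.5628, 4.8900)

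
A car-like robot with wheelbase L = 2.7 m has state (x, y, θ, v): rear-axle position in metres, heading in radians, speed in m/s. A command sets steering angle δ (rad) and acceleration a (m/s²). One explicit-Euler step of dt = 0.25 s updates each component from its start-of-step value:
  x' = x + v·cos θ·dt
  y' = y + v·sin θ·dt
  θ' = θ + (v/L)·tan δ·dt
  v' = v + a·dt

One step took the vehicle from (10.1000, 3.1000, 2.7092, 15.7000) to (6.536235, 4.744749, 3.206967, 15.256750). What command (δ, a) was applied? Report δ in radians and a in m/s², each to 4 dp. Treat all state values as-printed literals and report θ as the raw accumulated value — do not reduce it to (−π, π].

δ = 0.3299, a = -1.7730

a = (v'−v)/dt = (-0.443250)/0.25 = -1.7730
Δθ = θ'−θ = 0.497767;  (v·dt/L) = 15.7000·0.25/2.7 = 1.453704
tan δ = Δθ·L/(v·dt) = 0.342413  →  δ = 0.3299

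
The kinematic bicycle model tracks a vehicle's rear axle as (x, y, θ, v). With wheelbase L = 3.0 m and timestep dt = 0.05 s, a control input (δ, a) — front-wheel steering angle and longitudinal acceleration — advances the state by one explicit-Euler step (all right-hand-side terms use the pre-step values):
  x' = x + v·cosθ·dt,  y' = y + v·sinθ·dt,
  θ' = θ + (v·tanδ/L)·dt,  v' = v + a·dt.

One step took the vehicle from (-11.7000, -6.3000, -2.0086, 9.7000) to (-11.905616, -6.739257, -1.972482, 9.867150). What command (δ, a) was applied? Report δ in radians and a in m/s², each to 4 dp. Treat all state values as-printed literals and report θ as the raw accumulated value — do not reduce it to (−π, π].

a = (v'−v)/dt = (0.167150)/0.05 = 3.3430
Δθ = θ'−θ = 0.036118;  (v·dt/L) = 9.7000·0.05/3.0 = 0.161667
tan δ = Δθ·L/(v·dt) = 0.223410  →  δ = 0.2198

δ = 0.2198, a = 3.3430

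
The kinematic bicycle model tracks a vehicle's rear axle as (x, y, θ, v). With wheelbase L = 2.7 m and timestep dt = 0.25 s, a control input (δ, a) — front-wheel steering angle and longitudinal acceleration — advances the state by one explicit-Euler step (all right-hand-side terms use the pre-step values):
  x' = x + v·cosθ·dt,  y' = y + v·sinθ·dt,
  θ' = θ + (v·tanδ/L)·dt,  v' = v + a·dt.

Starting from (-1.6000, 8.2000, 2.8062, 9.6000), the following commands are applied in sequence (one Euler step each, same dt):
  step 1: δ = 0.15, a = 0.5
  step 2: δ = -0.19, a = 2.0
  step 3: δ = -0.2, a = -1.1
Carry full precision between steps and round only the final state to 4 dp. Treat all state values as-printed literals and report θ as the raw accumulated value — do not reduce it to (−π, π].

after step 1 (δ=0.15, a=0.5): (-3.866275, 8.989936, 2.940542, 9.725000)
after step 2 (δ=-0.19, a=2.0): (-6.248553, 9.475453, 2.767366, 10.225000)
after step 3 (δ=-0.2, a=-1.1): (-8.627886, 10.409898, 2.575448, 9.950000)

(-8.6279, 10.4099, 2.5754, 9.9500)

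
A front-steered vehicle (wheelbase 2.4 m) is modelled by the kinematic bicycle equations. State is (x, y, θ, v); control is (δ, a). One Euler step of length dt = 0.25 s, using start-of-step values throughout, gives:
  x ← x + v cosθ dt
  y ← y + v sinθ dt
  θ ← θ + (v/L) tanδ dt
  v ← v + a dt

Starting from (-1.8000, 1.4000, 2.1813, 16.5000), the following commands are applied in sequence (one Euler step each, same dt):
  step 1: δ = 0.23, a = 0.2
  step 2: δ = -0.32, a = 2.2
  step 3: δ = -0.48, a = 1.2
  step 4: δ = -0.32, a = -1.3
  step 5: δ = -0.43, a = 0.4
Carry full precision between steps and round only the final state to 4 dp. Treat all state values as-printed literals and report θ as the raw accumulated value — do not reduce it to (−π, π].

after step 1 (δ=0.23, a=0.2): (-4.164781, 4.779857, 2.583734, 16.550000)
after step 2 (δ=-0.32, a=2.2): (-7.674997, 6.970129, 2.012432, 17.100000)
after step 3 (δ=-0.48, a=1.2): (-9.502214, 10.834958, 1.085094, 17.400000)
after step 4 (δ=-0.32, a=-1.3): (-7.471506, 14.681870, 0.484451, 17.075000)
after step 5 (δ=-0.43, a=0.4): (-3.693958, 16.669923, -0.331273, 17.175000)

(-3.6940, 16.6699, -0.3313, 17.1750)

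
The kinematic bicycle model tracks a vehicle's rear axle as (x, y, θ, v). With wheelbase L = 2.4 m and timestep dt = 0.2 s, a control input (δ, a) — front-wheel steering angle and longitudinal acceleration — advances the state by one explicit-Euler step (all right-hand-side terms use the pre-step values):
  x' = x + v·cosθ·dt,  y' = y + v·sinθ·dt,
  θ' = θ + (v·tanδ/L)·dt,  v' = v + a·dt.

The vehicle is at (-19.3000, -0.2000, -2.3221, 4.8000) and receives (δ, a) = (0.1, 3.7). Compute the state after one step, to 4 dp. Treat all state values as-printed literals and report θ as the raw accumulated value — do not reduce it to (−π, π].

(-19.9553, -0.9016, -2.2820, 5.5400)

x' = -19.3000 + 4.8000·cos(-2.3221)·0.2 = -19.9553
y' = -0.2000 + 4.8000·sin(-2.3221)·0.2 = -0.9016
θ' = -2.3221 + (4.8000/2.4)·tan(0.1)·0.2 = -2.2820
v' = 4.8000 + 3.7000·0.2 = 5.5400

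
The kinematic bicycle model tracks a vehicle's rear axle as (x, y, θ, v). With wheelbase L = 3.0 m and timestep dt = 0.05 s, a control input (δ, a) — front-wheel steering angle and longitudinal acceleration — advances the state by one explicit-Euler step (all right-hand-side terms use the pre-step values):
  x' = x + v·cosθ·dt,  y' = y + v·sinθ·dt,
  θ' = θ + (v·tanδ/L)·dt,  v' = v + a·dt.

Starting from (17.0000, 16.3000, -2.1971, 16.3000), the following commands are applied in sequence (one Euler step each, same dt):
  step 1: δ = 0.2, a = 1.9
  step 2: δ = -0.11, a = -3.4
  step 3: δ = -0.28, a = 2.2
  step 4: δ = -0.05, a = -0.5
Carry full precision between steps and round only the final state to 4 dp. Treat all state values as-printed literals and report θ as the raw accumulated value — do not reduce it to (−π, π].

(15.1070, 13.6457, -2.2636, 16.3100)

after step 1 (δ=0.2, a=1.9): (16.522284, 15.639687, -2.142030, 16.395000)
after step 2 (δ=-0.11, a=-3.4): (16.079070, 14.950085, -2.172210, 16.225000)
after step 3 (δ=-0.28, a=2.2): (15.620058, 14.281180, -2.249969, 16.335000)
after step 4 (δ=-0.05, a=-0.5): (15.107016, 13.645673, -2.263593, 16.310000)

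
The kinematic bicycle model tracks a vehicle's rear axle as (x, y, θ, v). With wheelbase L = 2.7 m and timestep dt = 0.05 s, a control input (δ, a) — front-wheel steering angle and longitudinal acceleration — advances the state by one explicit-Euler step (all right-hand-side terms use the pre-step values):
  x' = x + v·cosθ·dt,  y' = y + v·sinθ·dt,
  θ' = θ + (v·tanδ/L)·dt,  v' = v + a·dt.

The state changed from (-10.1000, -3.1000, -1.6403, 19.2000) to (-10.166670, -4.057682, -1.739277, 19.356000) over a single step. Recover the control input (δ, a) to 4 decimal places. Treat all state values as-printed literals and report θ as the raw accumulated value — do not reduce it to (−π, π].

δ = -0.2715, a = 3.1200

a = (v'−v)/dt = (0.156000)/0.05 = 3.1200
Δθ = θ'−θ = -0.098977;  (v·dt/L) = 19.2000·0.05/2.7 = 0.355556
tan δ = Δθ·L/(v·dt) = -0.278373  →  δ = -0.2715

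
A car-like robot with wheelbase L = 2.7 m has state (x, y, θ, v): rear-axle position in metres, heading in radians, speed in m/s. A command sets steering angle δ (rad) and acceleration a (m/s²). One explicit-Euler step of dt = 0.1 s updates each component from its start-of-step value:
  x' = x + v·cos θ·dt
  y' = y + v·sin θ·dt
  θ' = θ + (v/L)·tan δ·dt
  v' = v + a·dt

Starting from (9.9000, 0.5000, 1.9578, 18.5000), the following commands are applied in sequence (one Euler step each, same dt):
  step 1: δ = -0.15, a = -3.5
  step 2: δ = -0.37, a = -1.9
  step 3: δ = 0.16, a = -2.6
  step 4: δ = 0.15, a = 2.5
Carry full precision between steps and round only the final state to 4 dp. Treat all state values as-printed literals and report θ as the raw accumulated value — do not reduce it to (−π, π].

(8.4238, 7.5063, 1.7999, 17.9500)

after step 1 (δ=-0.15, a=-3.5): (9.201782, 2.213182, 1.854244, 18.150000)
after step 2 (δ=-0.37, a=-1.9): (8.694185, 3.955757, 1.593514, 17.960000)
after step 3 (δ=0.16, a=-2.6): (8.653387, 5.751294, 1.700861, 17.700000)
after step 4 (δ=0.15, a=2.5): (8.423820, 7.506343, 1.799939, 17.950000)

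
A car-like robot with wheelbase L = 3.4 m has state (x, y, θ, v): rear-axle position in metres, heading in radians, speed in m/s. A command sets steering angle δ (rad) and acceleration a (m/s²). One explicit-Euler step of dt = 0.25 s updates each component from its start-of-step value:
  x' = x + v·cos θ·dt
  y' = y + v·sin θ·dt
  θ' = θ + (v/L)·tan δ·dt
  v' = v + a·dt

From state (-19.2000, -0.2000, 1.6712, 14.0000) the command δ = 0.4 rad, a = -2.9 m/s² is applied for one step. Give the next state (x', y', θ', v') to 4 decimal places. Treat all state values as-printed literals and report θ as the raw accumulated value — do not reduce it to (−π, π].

(-19.5508, 3.2824, 2.1064, 13.2750)

x' = -19.2000 + 14.0000·cos(1.6712)·0.25 = -19.5508
y' = -0.2000 + 14.0000·sin(1.6712)·0.25 = 3.2824
θ' = 1.6712 + (14.0000/3.4)·tan(0.4)·0.25 = 2.1064
v' = 14.0000 − 2.9000·0.25 = 13.2750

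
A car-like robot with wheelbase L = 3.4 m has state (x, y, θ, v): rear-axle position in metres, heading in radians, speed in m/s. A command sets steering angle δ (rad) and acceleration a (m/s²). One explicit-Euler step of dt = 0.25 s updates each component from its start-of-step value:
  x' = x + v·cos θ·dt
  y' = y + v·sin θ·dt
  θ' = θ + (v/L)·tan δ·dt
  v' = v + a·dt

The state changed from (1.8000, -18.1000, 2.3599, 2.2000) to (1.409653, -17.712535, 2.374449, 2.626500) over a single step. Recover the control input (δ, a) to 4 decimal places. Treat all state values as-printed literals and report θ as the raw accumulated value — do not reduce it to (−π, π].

a = (v'−v)/dt = (0.426500)/0.25 = 1.7060
Δθ = θ'−θ = 0.014549;  (v·dt/L) = 2.2000·0.25/3.4 = 0.161765
tan δ = Δθ·L/(v·dt) = 0.089939  →  δ = 0.0897

δ = 0.0897, a = 1.7060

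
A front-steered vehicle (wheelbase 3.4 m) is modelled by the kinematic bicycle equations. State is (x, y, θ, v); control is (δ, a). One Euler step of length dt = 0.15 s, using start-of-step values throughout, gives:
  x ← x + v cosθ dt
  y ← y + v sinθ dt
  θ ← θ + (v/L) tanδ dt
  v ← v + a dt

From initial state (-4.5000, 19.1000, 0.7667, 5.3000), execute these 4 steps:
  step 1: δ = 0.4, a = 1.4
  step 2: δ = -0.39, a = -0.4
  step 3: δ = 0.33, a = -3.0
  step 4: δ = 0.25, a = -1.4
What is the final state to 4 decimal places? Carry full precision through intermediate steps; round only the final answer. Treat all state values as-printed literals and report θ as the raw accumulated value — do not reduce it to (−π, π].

(-2.3062, 21.4099, 0.9043, 4.7900)

after step 1 (δ=0.4, a=1.4): (-3.927438, 19.651541, 0.865559, 5.510000)
after step 2 (δ=-0.39, a=-0.4): (-3.391688, 20.280886, 0.765636, 5.450000)
after step 3 (δ=0.33, a=-3.0): (-2.802319, 20.847410, 0.847993, 5.000000)
after step 4 (δ=0.25, a=-1.4): (-2.306202, 21.409876, 0.904319, 4.790000)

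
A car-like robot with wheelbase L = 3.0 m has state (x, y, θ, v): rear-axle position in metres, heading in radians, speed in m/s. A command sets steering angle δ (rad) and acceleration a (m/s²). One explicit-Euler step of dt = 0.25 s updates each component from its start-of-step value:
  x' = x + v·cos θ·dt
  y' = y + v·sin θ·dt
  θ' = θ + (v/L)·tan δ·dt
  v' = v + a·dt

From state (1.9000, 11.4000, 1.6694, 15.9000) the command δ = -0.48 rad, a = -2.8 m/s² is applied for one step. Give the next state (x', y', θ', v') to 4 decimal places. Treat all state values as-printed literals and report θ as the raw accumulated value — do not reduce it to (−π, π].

(1.5087, 15.3557, 0.9796, 15.2000)

x' = 1.9000 + 15.9000·cos(1.6694)·0.25 = 1.5087
y' = 11.4000 + 15.9000·sin(1.6694)·0.25 = 15.3557
θ' = 1.6694 + (15.9000/3.0)·tan(-0.48)·0.25 = 0.9796
v' = 15.9000 − 2.8000·0.25 = 15.2000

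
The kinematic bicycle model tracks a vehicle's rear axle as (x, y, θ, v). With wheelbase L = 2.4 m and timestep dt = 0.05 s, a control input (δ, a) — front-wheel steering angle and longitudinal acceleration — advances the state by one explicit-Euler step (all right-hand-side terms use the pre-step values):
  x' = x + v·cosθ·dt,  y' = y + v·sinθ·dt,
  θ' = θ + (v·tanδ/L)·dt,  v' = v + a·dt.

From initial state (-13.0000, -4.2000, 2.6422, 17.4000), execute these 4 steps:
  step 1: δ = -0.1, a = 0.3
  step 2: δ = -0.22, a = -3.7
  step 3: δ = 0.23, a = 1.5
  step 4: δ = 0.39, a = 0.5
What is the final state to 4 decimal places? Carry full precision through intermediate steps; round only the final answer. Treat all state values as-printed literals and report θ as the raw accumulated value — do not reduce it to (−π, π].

(-15.9605, -2.4009, 2.7569, 17.3300)

after step 1 (δ=-0.1, a=0.3): (-13.763750, -3.783364, 2.605829, 17.415000)
after step 2 (δ=-0.22, a=-3.7): (-14.512490, -3.338847, 2.524697, 17.230000)
after step 3 (δ=0.23, a=1.5): (-15.215196, -2.840464, 2.608744, 17.305000)
after step 4 (δ=0.39, a=0.5): (-15.960491, -2.400927, 2.756938, 17.330000)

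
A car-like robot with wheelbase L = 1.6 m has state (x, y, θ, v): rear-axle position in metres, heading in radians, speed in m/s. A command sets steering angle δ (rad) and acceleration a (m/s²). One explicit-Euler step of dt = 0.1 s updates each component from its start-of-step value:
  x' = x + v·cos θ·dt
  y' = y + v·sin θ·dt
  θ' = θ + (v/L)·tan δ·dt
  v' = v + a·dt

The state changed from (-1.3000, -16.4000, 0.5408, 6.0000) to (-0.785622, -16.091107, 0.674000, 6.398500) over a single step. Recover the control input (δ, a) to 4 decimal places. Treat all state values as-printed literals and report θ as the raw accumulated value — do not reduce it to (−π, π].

δ = 0.3413, a = 3.9850

a = (v'−v)/dt = (0.398500)/0.1 = 3.9850
Δθ = θ'−θ = 0.133200;  (v·dt/L) = 6.0000·0.1/1.6 = 0.375000
tan δ = Δθ·L/(v·dt) = 0.355200  →  δ = 0.3413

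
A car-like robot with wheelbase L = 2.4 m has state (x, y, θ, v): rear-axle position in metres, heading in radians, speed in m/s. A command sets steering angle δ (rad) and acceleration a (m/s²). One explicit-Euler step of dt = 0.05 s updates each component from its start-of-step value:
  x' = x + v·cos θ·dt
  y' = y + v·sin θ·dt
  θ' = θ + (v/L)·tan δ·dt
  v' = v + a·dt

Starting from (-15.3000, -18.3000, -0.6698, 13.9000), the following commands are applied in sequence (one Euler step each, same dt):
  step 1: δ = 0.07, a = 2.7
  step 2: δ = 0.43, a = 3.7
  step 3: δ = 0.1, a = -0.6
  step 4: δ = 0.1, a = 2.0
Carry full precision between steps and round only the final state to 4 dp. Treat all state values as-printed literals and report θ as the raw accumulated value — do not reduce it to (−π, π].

after step 1 (δ=0.07, a=2.7): (-14.755158, -18.731476, -0.649496, 14.035000)
after step 2 (δ=0.43, a=3.7): (-14.196292, -19.155884, -0.515397, 14.220000)
after step 3 (δ=0.1, a=-0.6): (-13.577653, -19.506322, -0.485673, 14.190000)
after step 4 (δ=0.1, a=2.0): (-12.950199, -19.837519, -0.456012, 14.290000)

(-12.9502, -19.8375, -0.4560, 14.2900)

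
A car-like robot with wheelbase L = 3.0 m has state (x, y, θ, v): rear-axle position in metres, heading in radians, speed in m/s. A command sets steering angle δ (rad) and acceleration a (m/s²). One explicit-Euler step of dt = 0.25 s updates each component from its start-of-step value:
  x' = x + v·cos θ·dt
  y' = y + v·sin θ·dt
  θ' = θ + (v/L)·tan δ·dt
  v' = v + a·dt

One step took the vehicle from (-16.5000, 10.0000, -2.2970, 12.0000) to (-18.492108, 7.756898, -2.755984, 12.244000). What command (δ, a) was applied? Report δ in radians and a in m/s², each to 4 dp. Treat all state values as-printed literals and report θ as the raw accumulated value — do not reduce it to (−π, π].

δ = -0.4303, a = 0.9760

a = (v'−v)/dt = (0.244000)/0.25 = 0.9760
Δθ = θ'−θ = -0.458984;  (v·dt/L) = 12.0000·0.25/3.0 = 1.000000
tan δ = Δθ·L/(v·dt) = -0.458984  →  δ = -0.4303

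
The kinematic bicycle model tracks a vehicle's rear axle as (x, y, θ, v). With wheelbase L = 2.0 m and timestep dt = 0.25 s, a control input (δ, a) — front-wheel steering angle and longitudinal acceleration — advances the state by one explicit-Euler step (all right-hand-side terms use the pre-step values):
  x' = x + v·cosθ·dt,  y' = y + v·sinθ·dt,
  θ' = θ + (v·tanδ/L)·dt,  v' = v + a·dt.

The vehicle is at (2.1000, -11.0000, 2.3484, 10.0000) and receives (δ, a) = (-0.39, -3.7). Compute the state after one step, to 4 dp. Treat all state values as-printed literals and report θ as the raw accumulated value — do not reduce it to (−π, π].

(0.3461, -9.2185, 1.8346, 9.0750)

x' = 2.1000 + 10.0000·cos(2.3484)·0.25 = 0.3461
y' = -11.0000 + 10.0000·sin(2.3484)·0.25 = -9.2185
θ' = 2.3484 + (10.0000/2.0)·tan(-0.39)·0.25 = 1.8346
v' = 10.0000 − 3.7000·0.25 = 9.0750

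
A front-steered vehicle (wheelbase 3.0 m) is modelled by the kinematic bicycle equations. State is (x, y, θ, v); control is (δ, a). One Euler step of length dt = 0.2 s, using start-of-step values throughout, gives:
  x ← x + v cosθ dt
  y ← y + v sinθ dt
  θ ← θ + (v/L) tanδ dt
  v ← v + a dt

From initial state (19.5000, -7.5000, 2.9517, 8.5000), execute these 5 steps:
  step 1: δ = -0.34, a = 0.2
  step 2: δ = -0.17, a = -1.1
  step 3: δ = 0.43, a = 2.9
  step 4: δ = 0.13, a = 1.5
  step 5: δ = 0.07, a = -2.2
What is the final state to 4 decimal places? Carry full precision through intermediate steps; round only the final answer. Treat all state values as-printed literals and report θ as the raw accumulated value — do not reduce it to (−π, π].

(11.2321, -5.0506, 3.0285, 8.7600)

after step 1 (δ=-0.34, a=0.2): (17.830558, -7.179119, 2.751249, 8.540000)
after step 2 (δ=-0.17, a=-1.1): (16.251037, -6.529215, 2.653519, 8.320000)
after step 3 (δ=0.43, a=2.9): (14.781329, -5.748923, 2.907901, 8.900000)
after step 4 (δ=0.13, a=1.5): (13.049713, -5.336728, 2.985472, 9.200000)
after step 5 (δ=0.07, a=-2.2): (11.232091, -5.050631, 3.028475, 8.760000)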